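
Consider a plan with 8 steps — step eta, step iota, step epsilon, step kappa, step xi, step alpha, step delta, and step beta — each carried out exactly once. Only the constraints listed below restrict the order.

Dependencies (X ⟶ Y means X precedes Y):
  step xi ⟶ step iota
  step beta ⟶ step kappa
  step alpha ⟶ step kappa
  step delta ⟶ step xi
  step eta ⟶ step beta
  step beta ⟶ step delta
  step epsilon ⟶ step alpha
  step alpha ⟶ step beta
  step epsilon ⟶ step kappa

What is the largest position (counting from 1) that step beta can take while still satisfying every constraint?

Following every chain forward from step beta, the steps that must come later are step iota, step kappa, step xi, step delta — 4 of them.
So at least 4 steps follow step beta, putting step beta no later than position 4. That position is achievable by scheduling everything else first.

4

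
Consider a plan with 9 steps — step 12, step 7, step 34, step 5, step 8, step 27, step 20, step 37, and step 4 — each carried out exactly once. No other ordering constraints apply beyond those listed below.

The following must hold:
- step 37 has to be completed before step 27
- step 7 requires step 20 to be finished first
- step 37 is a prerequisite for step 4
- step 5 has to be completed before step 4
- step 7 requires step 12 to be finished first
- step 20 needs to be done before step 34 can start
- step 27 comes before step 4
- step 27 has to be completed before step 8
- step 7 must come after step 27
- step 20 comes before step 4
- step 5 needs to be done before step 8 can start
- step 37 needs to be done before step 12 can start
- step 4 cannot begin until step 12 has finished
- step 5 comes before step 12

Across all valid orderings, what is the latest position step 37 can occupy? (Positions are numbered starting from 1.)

The steps that are forced after step 37, directly or by a chain of constraints, are step 12, step 7, step 8, step 27, step 4. That's 5 steps.
With 5 mandatory successors out of 9 steps total, the latest slot for step 37 is 9−5 = 4, and it's reachable by doing all non-successors before step 37.

4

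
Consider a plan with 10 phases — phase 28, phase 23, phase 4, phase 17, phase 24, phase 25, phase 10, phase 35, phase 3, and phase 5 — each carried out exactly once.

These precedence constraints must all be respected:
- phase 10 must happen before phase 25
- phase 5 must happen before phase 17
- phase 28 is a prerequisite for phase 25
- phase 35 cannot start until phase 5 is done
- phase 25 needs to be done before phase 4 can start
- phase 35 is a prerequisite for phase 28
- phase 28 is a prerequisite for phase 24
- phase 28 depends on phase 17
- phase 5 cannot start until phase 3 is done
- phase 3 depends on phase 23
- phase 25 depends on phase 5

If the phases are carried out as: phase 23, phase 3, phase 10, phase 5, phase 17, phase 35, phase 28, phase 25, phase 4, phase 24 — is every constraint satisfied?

Going through the constraints one by one, each required predecessor appears earlier in the sequence than its dependent — e.g. phase 10 (position 3) is before phase 25 (position 8), as required.

Yes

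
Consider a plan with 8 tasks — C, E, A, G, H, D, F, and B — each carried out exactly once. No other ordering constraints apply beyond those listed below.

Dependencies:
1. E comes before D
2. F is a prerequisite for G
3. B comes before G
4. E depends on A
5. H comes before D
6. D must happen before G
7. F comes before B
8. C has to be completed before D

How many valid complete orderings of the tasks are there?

252

4 tasks have no prerequisites (C, A, H, F), so any of them could come first.
Counting all ways to extend the partial order to a total order gives 252.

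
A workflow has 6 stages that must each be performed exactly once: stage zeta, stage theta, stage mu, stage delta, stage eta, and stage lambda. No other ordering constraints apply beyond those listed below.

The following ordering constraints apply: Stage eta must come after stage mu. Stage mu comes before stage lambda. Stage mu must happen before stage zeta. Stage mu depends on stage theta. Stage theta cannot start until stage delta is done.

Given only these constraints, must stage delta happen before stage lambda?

Yes

There is a constraint chain stage delta → stage theta → stage mu → stage lambda.
That forces stage delta before stage lambda in every valid schedule.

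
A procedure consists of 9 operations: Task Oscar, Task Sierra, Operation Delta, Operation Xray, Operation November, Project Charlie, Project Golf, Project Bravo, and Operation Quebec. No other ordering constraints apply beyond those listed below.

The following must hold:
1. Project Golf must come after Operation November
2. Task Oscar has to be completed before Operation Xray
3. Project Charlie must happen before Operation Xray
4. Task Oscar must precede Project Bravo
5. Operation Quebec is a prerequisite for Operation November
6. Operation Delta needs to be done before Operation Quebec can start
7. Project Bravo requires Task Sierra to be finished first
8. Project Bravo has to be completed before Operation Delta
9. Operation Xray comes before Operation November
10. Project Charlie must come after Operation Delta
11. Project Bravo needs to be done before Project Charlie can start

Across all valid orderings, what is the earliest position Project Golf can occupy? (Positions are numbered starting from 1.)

9

Working backwards through the constraints from Project Golf, its full set of required predecessors is Task Oscar, Task Sierra, Operation Delta, Operation Xray, Operation November, Project Charlie, Project Bravo, Operation Quebec — 8 of them.
So at minimum 8 operations come before Project Golf, putting Project Golf no earlier than position 9. That position is achievable by scheduling exactly those predecessors first.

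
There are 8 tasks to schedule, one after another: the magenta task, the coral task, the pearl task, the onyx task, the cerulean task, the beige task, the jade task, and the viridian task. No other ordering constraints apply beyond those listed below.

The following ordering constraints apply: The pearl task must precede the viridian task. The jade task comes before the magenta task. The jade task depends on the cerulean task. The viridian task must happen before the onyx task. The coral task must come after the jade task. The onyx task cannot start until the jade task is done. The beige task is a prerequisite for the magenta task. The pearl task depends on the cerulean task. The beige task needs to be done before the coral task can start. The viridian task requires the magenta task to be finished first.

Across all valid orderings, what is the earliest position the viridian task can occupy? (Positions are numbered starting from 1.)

6

Every task that must precede the viridian task has to come before it. Tracing all chains that end at the viridian task, those tasks are: the magenta task, the pearl task, the cerulean task, the beige task, the jade task — 5 in total.
With 5 mandatory predecessors, the earliest the viridian task can sit is position 5+1 = 6, and placing just those 5 first achieves it.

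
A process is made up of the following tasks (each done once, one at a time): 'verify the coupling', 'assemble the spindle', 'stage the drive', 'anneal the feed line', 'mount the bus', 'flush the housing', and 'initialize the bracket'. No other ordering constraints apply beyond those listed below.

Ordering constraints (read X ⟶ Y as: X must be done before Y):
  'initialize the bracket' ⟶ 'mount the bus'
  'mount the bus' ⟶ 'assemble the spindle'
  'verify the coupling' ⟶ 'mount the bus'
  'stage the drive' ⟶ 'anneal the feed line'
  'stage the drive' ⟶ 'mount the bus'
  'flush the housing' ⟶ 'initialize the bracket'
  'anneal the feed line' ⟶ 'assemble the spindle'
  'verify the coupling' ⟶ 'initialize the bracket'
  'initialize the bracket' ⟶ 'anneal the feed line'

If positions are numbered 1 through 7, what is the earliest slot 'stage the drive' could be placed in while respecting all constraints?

1

No constraint forces any other task before 'stage the drive', so it can be placed first.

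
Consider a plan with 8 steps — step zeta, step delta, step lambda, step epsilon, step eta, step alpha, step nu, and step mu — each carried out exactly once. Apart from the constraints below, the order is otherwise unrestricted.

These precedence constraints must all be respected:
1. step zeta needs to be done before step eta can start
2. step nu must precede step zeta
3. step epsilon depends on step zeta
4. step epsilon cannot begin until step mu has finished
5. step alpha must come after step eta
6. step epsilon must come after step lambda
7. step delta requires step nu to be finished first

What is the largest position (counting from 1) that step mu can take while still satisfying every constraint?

7

Following the constraints forward from step mu, its only required successor is step epsilon.
With 1 mandatory successor out of 8 steps total, the latest slot for step mu is 8−1 = 7, and it's reachable by doing all non-successors before step mu.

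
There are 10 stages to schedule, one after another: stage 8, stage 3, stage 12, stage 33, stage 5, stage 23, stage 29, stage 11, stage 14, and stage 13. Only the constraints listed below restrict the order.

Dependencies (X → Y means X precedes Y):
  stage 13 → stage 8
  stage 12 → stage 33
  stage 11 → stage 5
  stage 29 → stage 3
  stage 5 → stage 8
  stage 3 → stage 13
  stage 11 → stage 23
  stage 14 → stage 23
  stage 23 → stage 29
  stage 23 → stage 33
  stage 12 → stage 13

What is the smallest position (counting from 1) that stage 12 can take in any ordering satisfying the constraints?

No constraint forces any other stage before stage 12, so it can be placed first.

1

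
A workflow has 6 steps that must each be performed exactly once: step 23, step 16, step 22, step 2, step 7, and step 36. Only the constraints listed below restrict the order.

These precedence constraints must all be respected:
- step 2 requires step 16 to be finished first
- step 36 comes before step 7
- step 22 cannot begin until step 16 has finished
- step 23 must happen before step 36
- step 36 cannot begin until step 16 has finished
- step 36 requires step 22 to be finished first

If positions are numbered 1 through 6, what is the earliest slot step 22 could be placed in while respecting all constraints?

2

The only step forced before step 22 (directly or transitively) is step 16.
So at minimum 1 step comes before step 22, putting step 22 no earlier than position 2. That position is achievable by scheduling exactly that predecessor first.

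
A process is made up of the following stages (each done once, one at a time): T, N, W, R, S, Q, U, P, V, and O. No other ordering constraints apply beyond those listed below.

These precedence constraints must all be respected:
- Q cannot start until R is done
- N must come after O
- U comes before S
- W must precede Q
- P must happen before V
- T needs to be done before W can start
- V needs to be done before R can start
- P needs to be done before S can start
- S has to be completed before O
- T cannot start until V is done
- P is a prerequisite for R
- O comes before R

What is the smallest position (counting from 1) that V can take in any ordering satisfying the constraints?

Working backwards through the constraints from V, its only required predecessor is P.
So at minimum 1 stage comes before V, putting V no earlier than position 2. That position is achievable by scheduling exactly that predecessor first.

2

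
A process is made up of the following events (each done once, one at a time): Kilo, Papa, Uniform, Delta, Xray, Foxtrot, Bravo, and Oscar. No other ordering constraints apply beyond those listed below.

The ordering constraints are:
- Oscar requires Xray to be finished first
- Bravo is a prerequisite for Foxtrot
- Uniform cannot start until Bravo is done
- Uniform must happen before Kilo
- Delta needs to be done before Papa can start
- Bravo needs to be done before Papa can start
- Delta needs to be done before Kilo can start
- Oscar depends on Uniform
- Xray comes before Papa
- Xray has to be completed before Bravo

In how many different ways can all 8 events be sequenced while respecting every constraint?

2 events have no prerequisites (Delta, Xray), so any of them could come first.
Enumerating by repeatedly choosing an available event (one whose prerequisites are all placed) gives 176 distinct complete orderings.

176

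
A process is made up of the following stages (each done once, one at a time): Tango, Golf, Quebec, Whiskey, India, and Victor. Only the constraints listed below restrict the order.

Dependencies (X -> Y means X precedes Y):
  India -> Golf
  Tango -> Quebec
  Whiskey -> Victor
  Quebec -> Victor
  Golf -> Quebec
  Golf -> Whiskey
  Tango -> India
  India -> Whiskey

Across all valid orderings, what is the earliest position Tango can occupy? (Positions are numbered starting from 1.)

Nothing is required before Tango; it can be the very first stage.

1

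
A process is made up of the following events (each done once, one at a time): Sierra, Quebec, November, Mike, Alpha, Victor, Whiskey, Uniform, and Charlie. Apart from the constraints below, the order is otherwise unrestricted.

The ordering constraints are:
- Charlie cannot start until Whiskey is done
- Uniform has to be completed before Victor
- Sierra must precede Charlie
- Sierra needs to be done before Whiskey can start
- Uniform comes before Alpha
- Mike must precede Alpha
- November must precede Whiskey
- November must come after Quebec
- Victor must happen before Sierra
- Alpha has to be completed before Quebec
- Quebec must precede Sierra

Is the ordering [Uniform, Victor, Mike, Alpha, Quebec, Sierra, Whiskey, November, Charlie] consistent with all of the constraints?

No

Here November comes after Whiskey.
That contradicts the constraint that November must precede Whiskey.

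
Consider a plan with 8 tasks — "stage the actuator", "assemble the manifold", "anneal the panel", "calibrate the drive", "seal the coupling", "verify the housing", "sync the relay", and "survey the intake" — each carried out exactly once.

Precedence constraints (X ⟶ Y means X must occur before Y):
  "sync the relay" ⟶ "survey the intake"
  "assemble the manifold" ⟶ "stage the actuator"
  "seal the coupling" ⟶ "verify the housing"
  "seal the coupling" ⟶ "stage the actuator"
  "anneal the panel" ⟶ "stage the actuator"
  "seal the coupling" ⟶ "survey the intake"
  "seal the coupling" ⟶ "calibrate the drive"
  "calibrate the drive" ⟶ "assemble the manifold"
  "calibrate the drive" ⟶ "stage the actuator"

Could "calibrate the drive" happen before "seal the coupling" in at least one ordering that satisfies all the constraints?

Following "seal the coupling" → "calibrate the drive", "seal the coupling" must precede "calibrate the drive" in every valid ordering.
Hence "calibrate the drive" can never be scheduled before "seal the coupling".

No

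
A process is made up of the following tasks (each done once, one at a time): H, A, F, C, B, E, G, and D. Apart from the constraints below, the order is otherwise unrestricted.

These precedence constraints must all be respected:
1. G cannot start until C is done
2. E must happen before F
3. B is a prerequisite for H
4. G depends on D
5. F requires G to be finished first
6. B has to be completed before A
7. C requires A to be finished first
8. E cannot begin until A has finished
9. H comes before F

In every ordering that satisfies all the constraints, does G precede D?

The constraints actually force D before G (via D → G), not the other way around.
So G never precedes D.

No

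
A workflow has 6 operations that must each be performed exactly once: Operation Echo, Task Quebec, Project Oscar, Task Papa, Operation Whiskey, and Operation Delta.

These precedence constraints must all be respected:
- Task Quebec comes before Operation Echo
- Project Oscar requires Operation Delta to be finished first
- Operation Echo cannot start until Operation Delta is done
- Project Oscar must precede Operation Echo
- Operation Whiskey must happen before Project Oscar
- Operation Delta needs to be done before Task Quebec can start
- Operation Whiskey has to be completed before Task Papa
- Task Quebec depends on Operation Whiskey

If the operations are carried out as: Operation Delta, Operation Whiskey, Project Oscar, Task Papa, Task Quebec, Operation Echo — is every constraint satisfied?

Yes

Checking each listed constraint against this order: for instance, Operation Delta is in position 1 and Operation Echo in position 6, so that constraint holds — and the remaining constraints check out the same way.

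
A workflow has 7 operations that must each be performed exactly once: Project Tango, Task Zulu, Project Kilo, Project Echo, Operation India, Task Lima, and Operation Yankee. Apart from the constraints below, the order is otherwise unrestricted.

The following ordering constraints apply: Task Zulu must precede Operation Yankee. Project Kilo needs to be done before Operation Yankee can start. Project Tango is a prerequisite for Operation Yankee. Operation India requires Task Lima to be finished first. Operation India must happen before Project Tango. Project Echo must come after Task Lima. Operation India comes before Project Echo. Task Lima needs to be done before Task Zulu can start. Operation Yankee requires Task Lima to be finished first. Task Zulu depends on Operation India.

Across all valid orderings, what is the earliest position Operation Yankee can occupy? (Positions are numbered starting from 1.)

Every operation that must precede Operation Yankee has to come before it. Tracing all chains that end at Operation Yankee, those operations are: Project Tango, Task Zulu, Project Kilo, Operation India, Task Lima — 5 in total.
So at minimum 5 operations come before Operation Yankee, putting Operation Yankee no earlier than position 6. That position is achievable by scheduling exactly those predecessors first.

6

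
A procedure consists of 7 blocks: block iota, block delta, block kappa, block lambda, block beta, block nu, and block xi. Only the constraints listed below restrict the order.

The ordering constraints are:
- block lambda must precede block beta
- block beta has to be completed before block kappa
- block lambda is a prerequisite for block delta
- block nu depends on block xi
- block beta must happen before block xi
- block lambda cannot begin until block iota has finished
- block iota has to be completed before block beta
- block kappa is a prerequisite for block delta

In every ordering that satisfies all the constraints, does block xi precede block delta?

Block xi and block delta are not related by any chain of constraints.
A valid ordering placing block delta before block xi exists, so the answer is no.

No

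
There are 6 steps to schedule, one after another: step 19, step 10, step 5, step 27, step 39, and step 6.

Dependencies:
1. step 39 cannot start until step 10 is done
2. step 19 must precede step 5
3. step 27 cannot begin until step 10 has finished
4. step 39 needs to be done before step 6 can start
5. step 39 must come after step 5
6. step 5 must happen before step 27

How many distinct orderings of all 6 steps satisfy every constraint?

9

The steps with no prerequisites are step 19, step 10; any of them can be placed first.
Counting all ways to extend the partial order to a total order gives 9.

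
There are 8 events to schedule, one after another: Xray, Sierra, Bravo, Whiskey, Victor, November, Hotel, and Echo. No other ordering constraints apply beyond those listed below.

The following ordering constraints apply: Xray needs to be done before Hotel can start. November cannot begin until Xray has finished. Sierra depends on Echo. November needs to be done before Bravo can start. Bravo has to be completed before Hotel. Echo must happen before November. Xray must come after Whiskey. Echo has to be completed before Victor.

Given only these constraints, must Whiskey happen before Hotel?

Yes

Tracing the constraints gives a chain: Whiskey → Xray → Hotel.
So Whiskey must precede Hotel in any valid ordering.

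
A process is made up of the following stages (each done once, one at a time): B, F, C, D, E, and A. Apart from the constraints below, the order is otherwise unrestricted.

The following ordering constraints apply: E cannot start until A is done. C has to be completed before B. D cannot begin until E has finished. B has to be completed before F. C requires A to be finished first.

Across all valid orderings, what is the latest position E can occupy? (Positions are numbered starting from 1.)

The only stage forced after E (directly or by a chain) is D.
With 1 mandatory successor out of 6 stages total, the latest slot for E is 6−1 = 5, and it's reachable by doing all non-successors before E.

5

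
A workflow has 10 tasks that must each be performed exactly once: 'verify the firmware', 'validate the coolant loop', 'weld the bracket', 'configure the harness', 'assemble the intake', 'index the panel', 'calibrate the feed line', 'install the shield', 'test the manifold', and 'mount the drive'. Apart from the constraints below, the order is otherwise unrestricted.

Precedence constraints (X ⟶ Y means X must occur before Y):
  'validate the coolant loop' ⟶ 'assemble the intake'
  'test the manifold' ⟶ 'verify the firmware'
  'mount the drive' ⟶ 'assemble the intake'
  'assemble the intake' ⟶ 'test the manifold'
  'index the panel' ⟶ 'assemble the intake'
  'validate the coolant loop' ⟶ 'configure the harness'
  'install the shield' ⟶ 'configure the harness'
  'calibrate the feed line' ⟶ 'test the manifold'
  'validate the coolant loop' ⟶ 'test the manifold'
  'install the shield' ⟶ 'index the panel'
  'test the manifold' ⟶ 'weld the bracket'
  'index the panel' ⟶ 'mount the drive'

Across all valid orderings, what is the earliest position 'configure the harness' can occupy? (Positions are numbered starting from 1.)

Working backwards through the constraints from 'configure the harness', its full set of required predecessors is 'validate the coolant loop', 'install the shield' — 2 of them.
So at minimum 2 tasks come before 'configure the harness', putting 'configure the harness' no earlier than position 3. That position is achievable by scheduling exactly those predecessors first.

3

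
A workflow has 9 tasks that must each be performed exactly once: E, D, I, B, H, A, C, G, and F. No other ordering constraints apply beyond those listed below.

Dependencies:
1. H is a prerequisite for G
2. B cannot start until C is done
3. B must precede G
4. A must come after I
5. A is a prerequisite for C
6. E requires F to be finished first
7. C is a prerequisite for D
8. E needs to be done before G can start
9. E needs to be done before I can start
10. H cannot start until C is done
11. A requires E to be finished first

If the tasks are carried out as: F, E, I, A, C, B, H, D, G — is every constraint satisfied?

Every stated constraint is respected: E sits at position 2, ahead of G at position 9, and each of the other listed pairs likewise has the predecessor earlier in the sequence.

Yes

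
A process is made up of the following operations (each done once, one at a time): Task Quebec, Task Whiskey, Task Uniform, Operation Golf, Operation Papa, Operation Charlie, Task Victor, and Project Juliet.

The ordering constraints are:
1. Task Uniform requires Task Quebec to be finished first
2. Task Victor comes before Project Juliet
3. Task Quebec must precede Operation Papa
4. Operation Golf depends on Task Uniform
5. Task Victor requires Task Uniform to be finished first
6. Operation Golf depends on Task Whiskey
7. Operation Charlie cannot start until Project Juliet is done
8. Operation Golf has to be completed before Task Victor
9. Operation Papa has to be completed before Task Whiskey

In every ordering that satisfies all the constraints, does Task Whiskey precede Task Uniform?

No chain of constraints connects Task Whiskey to Task Uniform in either direction.
A valid ordering placing Task Uniform before Task Whiskey exists, so the answer is no.

No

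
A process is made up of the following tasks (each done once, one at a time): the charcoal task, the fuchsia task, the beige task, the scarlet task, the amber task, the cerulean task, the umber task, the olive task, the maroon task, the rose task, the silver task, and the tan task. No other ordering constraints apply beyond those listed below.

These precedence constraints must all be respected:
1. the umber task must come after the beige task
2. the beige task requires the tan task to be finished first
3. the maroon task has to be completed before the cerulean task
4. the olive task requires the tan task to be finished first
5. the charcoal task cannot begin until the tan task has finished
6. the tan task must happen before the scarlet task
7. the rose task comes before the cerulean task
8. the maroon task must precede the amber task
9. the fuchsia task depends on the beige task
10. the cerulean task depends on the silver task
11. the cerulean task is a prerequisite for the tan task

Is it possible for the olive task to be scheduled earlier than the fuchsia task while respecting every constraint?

No chain of constraints runs from the fuchsia task to the olive task, so the fuchsia task is not required to come first.
So a valid ordering placing the olive task earlier than the fuchsia task exists.

Yes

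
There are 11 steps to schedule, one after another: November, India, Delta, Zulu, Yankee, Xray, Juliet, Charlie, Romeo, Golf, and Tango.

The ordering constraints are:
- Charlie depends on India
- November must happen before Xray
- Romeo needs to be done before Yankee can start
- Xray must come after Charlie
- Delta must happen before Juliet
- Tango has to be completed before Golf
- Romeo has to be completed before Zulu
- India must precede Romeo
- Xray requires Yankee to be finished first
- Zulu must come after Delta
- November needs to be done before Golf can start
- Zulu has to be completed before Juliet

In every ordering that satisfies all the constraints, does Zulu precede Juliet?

Yes

Tracing the constraints gives a chain: Zulu → Juliet.
That forces Zulu before Juliet in every valid schedule.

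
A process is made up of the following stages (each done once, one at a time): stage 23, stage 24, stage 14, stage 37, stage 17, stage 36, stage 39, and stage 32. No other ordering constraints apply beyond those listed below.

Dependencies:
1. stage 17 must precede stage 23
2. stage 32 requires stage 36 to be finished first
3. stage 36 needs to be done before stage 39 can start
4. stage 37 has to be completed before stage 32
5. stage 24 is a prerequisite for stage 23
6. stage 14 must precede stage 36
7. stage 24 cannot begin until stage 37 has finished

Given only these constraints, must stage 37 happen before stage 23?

Tracing the constraints gives a chain: stage 37 → stage 24 → stage 23.
So stage 37 must precede stage 23 in any valid ordering.

Yes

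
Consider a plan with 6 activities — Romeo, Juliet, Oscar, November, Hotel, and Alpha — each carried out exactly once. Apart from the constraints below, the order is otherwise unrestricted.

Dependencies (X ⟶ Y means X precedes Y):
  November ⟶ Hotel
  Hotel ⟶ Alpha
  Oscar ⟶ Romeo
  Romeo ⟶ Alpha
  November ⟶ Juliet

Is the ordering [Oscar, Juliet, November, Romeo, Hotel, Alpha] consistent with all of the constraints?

No

The sequence places Juliet ahead of November.
That contradicts the constraint that November must precede Juliet.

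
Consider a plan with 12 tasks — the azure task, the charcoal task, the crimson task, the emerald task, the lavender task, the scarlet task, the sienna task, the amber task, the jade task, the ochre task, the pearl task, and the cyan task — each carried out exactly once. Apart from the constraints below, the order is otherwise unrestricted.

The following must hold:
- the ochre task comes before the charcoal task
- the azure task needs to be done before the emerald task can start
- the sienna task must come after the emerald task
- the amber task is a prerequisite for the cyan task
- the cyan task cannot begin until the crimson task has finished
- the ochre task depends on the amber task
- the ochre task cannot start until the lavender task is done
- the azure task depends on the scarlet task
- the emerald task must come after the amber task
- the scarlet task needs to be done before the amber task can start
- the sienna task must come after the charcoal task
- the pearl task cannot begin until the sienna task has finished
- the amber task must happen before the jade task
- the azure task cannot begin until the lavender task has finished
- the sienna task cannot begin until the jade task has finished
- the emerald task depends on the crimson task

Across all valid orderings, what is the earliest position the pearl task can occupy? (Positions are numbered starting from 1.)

11

Working backwards through the constraints from the pearl task, its full set of required predecessors is the azure task, the charcoal task, the crimson task, the emerald task, the lavender task, the scarlet task, the sienna task, the amber task, the jade task, the ochre task — 10 of them.
With 10 mandatory predecessors, the earliest the pearl task can sit is position 10+1 = 11, and placing just those 10 first achieves it.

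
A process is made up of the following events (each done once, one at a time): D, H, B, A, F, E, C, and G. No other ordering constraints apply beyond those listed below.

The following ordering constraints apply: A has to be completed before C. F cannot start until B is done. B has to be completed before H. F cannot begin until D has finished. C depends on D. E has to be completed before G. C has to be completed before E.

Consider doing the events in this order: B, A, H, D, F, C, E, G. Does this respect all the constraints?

Checking each listed constraint against this order: for instance, B is in position 1 and F in position 5, so that constraint holds — and the remaining constraints check out the same way.

Yes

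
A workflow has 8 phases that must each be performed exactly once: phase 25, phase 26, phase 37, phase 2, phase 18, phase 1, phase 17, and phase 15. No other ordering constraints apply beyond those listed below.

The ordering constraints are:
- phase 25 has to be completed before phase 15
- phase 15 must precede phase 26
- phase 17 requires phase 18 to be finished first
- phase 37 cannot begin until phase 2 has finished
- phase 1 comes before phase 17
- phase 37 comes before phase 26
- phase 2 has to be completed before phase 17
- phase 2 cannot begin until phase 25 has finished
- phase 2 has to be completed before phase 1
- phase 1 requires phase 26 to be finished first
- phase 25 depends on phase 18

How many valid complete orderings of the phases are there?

Only phase 18 has no prerequisites, so it must go first.
Counting all ways to extend the partial order to a total order gives 3.

3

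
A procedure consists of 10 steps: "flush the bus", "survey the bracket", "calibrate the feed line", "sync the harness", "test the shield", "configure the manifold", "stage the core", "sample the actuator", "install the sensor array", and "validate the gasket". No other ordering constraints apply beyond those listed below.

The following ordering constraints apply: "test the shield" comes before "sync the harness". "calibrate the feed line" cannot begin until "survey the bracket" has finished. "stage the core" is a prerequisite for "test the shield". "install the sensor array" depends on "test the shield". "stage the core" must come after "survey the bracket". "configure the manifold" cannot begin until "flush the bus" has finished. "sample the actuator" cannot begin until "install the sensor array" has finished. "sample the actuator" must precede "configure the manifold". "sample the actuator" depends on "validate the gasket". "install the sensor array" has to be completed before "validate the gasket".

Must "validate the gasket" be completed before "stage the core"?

No

There is a chain "stage the core" → "test the shield" → "install the sensor array" → "validate the gasket", which puts "stage the core" before "validate the gasket".
So "validate the gasket" never precedes "stage the core".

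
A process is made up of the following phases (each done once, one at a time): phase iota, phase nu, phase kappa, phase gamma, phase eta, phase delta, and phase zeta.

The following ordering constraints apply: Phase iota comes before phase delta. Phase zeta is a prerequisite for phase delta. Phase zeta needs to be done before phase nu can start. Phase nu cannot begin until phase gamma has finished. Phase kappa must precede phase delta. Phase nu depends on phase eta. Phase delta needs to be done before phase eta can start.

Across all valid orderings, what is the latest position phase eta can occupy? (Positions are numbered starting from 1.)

The only phase forced after phase eta (directly or by a chain) is phase nu.
So at least 1 phase follows phase eta, putting phase eta no later than position 6. That position is achievable by scheduling everything else first.

6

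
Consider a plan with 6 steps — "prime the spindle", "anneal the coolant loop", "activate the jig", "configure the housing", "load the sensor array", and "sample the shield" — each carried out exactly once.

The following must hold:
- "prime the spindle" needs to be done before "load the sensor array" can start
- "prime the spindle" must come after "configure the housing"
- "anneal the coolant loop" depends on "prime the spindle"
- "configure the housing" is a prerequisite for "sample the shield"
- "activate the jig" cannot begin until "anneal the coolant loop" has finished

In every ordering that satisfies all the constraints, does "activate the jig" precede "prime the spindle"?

No

There is a chain "prime the spindle" → "anneal the coolant loop" → "activate the jig", which puts "prime the spindle" before "activate the jig".
So "activate the jig" does not have to come before "prime the spindle" — it cannot.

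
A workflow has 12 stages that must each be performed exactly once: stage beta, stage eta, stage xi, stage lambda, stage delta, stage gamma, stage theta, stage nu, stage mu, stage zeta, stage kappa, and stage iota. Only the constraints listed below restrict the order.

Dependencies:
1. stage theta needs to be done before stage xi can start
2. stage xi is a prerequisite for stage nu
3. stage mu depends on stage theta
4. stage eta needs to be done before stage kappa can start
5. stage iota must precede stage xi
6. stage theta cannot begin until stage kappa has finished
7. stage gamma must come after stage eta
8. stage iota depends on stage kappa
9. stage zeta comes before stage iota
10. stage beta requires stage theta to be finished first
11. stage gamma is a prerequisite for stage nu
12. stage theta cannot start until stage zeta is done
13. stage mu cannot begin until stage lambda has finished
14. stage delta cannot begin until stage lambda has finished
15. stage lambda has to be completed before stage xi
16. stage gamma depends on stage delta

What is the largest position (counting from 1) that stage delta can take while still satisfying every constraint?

10

Following every chain forward from stage delta, the stages that must come later are stage gamma, stage nu — 2 of them.
So at least 2 stages follow stage delta, putting stage delta no later than position 10. That position is achievable by scheduling everything else first.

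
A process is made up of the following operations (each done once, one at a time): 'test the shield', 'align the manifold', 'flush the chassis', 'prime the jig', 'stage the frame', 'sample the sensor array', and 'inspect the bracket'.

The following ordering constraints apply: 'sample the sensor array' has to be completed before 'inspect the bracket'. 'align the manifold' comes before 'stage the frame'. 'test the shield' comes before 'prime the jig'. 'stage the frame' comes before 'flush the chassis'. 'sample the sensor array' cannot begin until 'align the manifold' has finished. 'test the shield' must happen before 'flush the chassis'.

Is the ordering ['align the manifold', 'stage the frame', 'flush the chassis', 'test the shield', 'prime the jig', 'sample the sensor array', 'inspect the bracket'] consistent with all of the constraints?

Here 'test the shield' comes after 'flush the chassis'.
Since 'test the shield' is required before 'flush the chassis', the ordering is invalid.

No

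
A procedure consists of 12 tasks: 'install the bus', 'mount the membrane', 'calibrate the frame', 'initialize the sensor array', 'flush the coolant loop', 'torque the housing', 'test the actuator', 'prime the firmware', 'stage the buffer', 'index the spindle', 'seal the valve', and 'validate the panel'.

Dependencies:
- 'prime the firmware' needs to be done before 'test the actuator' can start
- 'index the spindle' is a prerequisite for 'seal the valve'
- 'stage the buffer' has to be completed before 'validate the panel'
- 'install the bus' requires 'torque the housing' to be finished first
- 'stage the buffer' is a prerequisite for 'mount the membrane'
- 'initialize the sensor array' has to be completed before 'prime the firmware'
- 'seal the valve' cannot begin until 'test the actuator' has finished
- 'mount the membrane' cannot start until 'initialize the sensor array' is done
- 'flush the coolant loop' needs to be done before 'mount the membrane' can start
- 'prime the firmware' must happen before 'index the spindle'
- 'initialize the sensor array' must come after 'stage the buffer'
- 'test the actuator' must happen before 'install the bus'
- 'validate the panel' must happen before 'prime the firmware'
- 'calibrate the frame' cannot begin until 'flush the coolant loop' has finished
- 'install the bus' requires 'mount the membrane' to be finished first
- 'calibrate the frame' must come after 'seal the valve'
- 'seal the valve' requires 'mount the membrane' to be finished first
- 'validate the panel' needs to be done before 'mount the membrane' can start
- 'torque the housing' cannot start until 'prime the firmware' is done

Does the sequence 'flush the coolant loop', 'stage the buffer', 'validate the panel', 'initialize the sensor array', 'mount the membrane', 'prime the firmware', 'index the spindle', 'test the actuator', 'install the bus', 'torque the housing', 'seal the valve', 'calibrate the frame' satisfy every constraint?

The sequence places 'install the bus' ahead of 'torque the housing'.
But one of the constraints requires 'torque the housing' before 'install the bus', so this ordering violates it.

No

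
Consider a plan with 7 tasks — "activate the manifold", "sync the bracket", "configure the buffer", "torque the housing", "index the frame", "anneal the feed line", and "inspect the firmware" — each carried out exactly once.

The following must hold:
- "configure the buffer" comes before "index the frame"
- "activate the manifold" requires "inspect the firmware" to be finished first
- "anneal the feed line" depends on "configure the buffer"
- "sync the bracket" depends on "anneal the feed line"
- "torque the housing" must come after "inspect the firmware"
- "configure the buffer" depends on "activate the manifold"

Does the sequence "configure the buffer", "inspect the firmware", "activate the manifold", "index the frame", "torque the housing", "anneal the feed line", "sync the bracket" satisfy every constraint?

The sequence places "configure the buffer" ahead of "activate the manifold".
That contradicts the constraint that "activate the manifold" must precede "configure the buffer".

No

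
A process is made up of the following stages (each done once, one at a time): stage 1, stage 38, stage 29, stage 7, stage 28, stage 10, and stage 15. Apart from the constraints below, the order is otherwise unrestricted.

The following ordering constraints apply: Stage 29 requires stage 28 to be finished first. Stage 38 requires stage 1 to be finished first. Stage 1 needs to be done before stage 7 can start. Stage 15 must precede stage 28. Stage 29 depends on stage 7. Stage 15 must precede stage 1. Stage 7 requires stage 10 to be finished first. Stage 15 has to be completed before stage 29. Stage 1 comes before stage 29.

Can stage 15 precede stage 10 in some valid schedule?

The constraints leave stage 15 and stage 10 unordered relative to each other; nothing requires stage 10 earlier.
That means at least one valid schedule has stage 15 before stage 10.

Yes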